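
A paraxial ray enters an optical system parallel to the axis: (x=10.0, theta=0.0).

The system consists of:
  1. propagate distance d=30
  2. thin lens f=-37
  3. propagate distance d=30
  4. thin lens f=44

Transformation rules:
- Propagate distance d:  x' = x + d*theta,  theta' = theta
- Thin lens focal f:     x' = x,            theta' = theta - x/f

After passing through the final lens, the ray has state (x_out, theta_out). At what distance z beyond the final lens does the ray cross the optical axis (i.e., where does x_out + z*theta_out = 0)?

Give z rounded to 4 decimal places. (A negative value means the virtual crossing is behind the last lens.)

Answer: 128.1739

Derivation:
Initial: x=10.0000 theta=0.0000
After 1 (propagate distance d=30): x=10.0000 theta=0.0000
After 2 (thin lens f=-37): x=10.0000 theta=10/37 (≈0.2703)
After 3 (propagate distance d=30): x=670/37 (≈18.1081) theta=10/37 (≈0.2703)
After 4 (thin lens f=44): x=670/37 (≈18.1081) theta=-115/814 (≈-0.1413)
z_focus = -x_out/theta_out = -(670/37)/(-115/814) = 2948/23 ≈ 128.1739
Rounded to 4 decimal places: z = 128.1739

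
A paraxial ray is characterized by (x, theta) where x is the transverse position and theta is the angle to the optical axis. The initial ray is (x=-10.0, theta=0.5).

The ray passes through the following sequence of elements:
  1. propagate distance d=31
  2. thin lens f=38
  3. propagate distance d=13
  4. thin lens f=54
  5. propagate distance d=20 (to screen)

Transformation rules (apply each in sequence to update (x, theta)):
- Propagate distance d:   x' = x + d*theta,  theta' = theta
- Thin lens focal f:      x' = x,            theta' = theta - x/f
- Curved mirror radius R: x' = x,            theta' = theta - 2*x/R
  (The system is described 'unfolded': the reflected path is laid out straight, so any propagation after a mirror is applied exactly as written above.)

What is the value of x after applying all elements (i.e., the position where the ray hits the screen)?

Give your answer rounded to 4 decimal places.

Initial: x=-10.0000 theta=0.5000
After 1 (propagate distance d=31): x=5.5000 theta=0.5000
After 2 (thin lens f=38): x=5.5000 theta=27/76 (≈0.3553)
After 3 (propagate distance d=13): x=769/76 (≈10.1184) theta=27/76 (≈0.3553)
After 4 (thin lens f=54): x=769/76 (≈10.1184) theta=689/4104 (≈0.1679)
After 5 (propagate distance d=20 (to screen)): x=27653/2052 (≈13.4761) theta=689/4104 (≈0.1679)
Rounded to 4 decimal places: x = 13.4761

Answer: 13.4761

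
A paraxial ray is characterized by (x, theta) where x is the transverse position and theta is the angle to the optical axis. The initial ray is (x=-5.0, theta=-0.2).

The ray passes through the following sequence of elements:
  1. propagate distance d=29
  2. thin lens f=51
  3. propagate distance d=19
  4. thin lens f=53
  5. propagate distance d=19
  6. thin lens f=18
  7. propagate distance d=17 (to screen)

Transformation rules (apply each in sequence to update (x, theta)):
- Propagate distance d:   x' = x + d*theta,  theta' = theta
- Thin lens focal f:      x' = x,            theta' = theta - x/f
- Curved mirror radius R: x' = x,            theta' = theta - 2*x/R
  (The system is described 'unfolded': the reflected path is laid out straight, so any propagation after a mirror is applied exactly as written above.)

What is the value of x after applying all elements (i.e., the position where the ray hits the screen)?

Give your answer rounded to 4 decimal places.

Initial: x=-5.0000 theta=-0.2000
After 1 (propagate distance d=29): x=-10.8000 theta=-0.2000
After 2 (thin lens f=51): x=-10.8000 theta=1/85 (≈0.0118)
After 3 (propagate distance d=19): x=-899/85 (≈-10.5765) theta=1/85 (≈0.0118)
After 4 (thin lens f=53): x=-899/85 (≈-10.5765) theta=56/265 (≈0.2113)
After 5 (propagate distance d=19): x=-29559/4505 (≈-6.5614) theta=56/265 (≈0.2113)
After 6 (thin lens f=18): x=-29559/4505 (≈-6.5614) theta=3113/5406 (≈0.5758)
After 7 (propagate distance d=17 (to screen)): x=87251/27030 (≈3.2279) theta=3113/5406 (≈0.5758)
Rounded to 4 decimal places: x = 3.2279

Answer: 3.2279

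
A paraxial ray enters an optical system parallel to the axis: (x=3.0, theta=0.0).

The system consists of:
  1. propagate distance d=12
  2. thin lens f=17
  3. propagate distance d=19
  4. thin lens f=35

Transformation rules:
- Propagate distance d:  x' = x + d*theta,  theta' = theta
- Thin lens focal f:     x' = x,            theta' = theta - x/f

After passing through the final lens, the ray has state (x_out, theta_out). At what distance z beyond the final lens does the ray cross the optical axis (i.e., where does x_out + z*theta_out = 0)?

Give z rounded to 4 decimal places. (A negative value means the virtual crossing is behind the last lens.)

Answer: -2.1212

Derivation:
Initial: x=3.0000 theta=0.0000
After 1 (propagate distance d=12): x=3.0000 theta=0.0000
After 2 (thin lens f=17): x=3.0000 theta=-3/17 (≈-0.1765)
After 3 (propagate distance d=19): x=-6/17 (≈-0.3529) theta=-3/17 (≈-0.1765)
After 4 (thin lens f=35): x=-6/17 (≈-0.3529) theta=-99/595 (≈-0.1664)
z_focus = -x_out/theta_out = -(-6/17)/(-99/595) = -70/33 ≈ -2.1212
Rounded to 4 decimal places: z = -2.1212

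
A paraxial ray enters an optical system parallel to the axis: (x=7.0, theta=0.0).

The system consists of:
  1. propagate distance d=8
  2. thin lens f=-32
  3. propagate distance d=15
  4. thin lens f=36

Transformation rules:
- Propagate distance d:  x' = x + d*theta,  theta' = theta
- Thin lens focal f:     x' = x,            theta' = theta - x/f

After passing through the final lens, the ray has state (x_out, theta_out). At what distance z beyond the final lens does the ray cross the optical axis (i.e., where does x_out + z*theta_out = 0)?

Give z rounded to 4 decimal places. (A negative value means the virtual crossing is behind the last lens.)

Initial: x=7.0000 theta=0.0000
After 1 (propagate distance d=8): x=7.0000 theta=0.0000
After 2 (thin lens f=-32): x=7.0000 theta=7/32 (≈0.2188)
After 3 (propagate distance d=15): x=329/32 (≈10.2813) theta=7/32 (≈0.2188)
After 4 (thin lens f=36): x=329/32 (≈10.2813) theta=-77/1152 (≈-0.0668)
z_focus = -x_out/theta_out = -(329/32)/(-77/1152) = 1692/11 ≈ 153.8182
Rounded to 4 decimal places: z = 153.8182

Answer: 153.8182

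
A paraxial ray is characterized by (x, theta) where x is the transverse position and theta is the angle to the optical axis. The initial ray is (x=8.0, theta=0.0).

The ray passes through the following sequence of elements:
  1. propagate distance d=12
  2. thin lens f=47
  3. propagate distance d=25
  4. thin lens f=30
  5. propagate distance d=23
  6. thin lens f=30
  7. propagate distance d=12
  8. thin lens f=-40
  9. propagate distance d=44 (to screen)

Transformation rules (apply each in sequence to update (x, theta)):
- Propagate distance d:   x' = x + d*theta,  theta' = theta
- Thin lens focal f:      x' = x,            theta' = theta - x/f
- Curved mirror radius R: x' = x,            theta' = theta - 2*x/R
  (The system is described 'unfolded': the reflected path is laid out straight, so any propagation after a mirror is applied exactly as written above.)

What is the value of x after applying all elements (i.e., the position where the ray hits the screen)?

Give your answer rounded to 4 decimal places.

Initial: x=8.0000 theta=0.0000
After 1 (propagate distance d=12): x=8.0000 theta=0.0000
After 2 (thin lens f=47): x=8.0000 theta=-8/47 (≈-0.1702)
After 3 (propagate distance d=25): x=176/47 (≈3.7447) theta=-8/47 (≈-0.1702)
After 4 (thin lens f=30): x=176/47 (≈3.7447) theta=-208/705 (≈-0.2950)
After 5 (propagate distance d=23): x=-2144/705 (≈-3.0411) theta=-208/705 (≈-0.2950)
After 6 (thin lens f=30): x=-2144/705 (≈-3.0411) theta=-2048/10575 (≈-0.1937)
After 7 (propagate distance d=12): x=-6304/1175 (≈-5.3651) theta=-2048/10575 (≈-0.1937)
After 8 (thin lens f=-40): x=-6304/1175 (≈-5.3651) theta=-17332/52875 (≈-0.3278)
After 9 (propagate distance d=44 (to screen)): x=-1046288/52875 (≈-19.7880) theta=-17332/52875 (≈-0.3278)
Rounded to 4 decimal places: x = -19.7880

Answer: -19.7880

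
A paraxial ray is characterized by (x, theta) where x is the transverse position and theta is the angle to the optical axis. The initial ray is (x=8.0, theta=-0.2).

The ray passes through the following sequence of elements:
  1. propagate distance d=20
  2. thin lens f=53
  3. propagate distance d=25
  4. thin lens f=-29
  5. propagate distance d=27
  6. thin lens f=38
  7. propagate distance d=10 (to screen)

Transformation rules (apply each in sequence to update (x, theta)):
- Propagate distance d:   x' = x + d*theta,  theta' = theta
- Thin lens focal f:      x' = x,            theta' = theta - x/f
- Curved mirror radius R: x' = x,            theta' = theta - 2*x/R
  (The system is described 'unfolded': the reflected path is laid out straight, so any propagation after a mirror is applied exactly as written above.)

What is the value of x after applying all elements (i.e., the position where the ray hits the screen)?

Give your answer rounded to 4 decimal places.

Answer: -13.3381

Derivation:
Initial: x=8.0000 theta=-0.2000
After 1 (propagate distance d=20): x=4.0000 theta=-0.2000
After 2 (thin lens f=53): x=4.0000 theta=-73/265 (≈-0.2755)
After 3 (propagate distance d=25): x=-153/53 (≈-2.8868) theta=-73/265 (≈-0.2755)
After 4 (thin lens f=-29): x=-153/53 (≈-2.8868) theta=-2882/7685 (≈-0.3750)
After 5 (propagate distance d=27): x=-99999/7685 (≈-13.0122) theta=-2882/7685 (≈-0.3750)
After 6 (thin lens f=38): x=-99999/7685 (≈-13.0122) theta=-9517/292030 (≈-0.0326)
After 7 (propagate distance d=10 (to screen)): x=-1947566/146015 (≈-13.3381) theta=-9517/292030 (≈-0.0326)
Rounded to 4 decimal places: x = -13.3381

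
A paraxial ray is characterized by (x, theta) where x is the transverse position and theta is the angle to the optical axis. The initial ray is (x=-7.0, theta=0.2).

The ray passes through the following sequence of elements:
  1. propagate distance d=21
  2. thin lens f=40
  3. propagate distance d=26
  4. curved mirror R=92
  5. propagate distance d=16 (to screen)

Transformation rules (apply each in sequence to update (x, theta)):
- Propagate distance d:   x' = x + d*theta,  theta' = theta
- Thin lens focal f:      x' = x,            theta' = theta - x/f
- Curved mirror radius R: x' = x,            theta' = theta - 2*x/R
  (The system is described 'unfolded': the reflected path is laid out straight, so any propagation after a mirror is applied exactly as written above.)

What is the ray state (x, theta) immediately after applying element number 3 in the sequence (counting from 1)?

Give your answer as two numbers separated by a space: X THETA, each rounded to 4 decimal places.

Answer: 4.2200 0.2700

Derivation:
Initial: x=-7.0000 theta=0.2000
After 1 (propagate distance d=21): x=-2.8000 theta=0.2000
After 2 (thin lens f=40): x=-2.8000 theta=0.2700
After 3 (propagate distance d=26): x=4.2200 theta=0.2700
Rounded to 4 decimal places: x = 4.2200, theta = 0.2700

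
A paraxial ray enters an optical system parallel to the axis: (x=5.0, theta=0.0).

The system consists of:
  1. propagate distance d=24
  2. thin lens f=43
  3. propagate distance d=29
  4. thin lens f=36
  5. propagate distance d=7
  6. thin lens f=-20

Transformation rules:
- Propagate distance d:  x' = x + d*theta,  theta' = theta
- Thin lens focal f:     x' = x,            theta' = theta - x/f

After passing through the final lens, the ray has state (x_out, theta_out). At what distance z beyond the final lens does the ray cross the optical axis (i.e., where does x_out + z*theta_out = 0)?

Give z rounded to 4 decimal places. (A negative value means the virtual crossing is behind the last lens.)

Answer: 3.6407

Derivation:
Initial: x=5.0000 theta=0.0000
After 1 (propagate distance d=24): x=5.0000 theta=0.0000
After 2 (thin lens f=43): x=5.0000 theta=-5/43 (≈-0.1163)
After 3 (propagate distance d=29): x=70/43 (≈1.6279) theta=-5/43 (≈-0.1163)
After 4 (thin lens f=36): x=70/43 (≈1.6279) theta=-125/774 (≈-0.1615)
After 5 (propagate distance d=7): x=385/774 (≈0.4974) theta=-125/774 (≈-0.1615)
After 6 (thin lens f=-20): x=385/774 (≈0.4974) theta=-47/344 (≈-0.1366)
z_focus = -x_out/theta_out = -(385/774)/(-47/344) = 1540/423 ≈ 3.6407
Rounded to 4 decimal places: z = 3.6407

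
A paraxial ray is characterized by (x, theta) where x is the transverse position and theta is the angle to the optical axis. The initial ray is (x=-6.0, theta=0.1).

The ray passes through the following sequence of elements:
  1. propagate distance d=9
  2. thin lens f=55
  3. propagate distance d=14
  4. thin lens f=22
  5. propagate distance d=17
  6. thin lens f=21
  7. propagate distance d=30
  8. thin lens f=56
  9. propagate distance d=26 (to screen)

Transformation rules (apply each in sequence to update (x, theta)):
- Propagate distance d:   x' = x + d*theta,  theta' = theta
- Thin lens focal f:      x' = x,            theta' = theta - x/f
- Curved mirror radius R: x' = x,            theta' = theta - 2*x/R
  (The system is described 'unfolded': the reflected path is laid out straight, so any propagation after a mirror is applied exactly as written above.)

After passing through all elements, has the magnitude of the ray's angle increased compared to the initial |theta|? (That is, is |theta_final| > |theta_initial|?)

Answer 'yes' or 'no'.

Initial: x=-6.0000 theta=0.1000
After 1 (propagate distance d=9): x=-5.1000 theta=0.1000
After 2 (thin lens f=55): x=-5.1000 theta=53/275 (≈0.1927)
After 3 (propagate distance d=14): x=-1321/550 (≈-2.4018) theta=53/275 (≈0.1927)
After 4 (thin lens f=22): x=-1321/550 (≈-2.4018) theta=3653/12100 (≈0.3019)
After 5 (propagate distance d=17): x=33039/12100 (≈2.7305) theta=3653/12100 (≈0.3019)
After 6 (thin lens f=21): x=33039/12100 (≈2.7305) theta=7279/42350 (≈0.1719)
After 7 (propagate distance d=30): x=668013/84700 (≈7.8868) theta=7279/42350 (≈0.1719)
After 8 (thin lens f=56): x=668013/84700 (≈7.8868) theta=2677/86240 (≈0.0310)
After 9 (propagate distance d=26 (to screen)): x=20618419/2371600 (≈8.6939) theta=2677/86240 (≈0.0310)
|theta_initial|=0.1000 |theta_final|=2677/86240 (≈0.0310) -> not increased

Answer: no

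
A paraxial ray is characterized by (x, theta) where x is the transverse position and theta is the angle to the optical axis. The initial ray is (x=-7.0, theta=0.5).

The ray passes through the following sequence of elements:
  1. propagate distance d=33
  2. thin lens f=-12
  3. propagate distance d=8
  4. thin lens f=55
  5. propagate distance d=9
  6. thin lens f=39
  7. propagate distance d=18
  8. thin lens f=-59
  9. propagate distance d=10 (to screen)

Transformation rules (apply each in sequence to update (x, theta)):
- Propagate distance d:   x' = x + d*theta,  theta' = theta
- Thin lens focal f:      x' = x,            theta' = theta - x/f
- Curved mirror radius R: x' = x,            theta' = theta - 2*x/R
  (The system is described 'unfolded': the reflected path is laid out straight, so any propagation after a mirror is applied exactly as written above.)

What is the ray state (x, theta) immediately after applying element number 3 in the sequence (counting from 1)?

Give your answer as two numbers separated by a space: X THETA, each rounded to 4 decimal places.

Answer: 19.8333 1.2917

Derivation:
Initial: x=-7.0000 theta=0.5000
After 1 (propagate distance d=33): x=9.5000 theta=0.5000
After 2 (thin lens f=-12): x=9.5000 theta=31/24 (≈1.2917)
After 3 (propagate distance d=8): x=119/6 (≈19.8333) theta=31/24 (≈1.2917)
Rounded to 4 decimal places: x = 19.8333, theta = 1.2917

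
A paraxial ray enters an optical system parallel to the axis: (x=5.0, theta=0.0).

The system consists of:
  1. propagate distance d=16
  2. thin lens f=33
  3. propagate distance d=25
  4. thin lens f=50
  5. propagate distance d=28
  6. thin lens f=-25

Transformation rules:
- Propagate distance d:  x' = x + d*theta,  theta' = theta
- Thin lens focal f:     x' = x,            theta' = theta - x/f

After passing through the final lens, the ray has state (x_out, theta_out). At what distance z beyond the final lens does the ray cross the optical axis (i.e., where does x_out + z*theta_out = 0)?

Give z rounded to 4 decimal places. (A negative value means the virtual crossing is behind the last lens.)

Answer: -11.4435

Derivation:
Initial: x=5.0000 theta=0.0000
After 1 (propagate distance d=16): x=5.0000 theta=0.0000
After 2 (thin lens f=33): x=5.0000 theta=-5/33 (≈-0.1515)
After 3 (propagate distance d=25): x=40/33 (≈1.2121) theta=-5/33 (≈-0.1515)
After 4 (thin lens f=50): x=40/33 (≈1.2121) theta=-29/165 (≈-0.1758)
After 5 (propagate distance d=28): x=-204/55 (≈-3.7091) theta=-29/165 (≈-0.1758)
After 6 (thin lens f=-25): x=-204/55 (≈-3.7091) theta=-1337/4125 (≈-0.3241)
z_focus = -x_out/theta_out = -(-204/55)/(-1337/4125) = -15300/1337 ≈ -11.4435
Rounded to 4 decimal places: z = -11.4435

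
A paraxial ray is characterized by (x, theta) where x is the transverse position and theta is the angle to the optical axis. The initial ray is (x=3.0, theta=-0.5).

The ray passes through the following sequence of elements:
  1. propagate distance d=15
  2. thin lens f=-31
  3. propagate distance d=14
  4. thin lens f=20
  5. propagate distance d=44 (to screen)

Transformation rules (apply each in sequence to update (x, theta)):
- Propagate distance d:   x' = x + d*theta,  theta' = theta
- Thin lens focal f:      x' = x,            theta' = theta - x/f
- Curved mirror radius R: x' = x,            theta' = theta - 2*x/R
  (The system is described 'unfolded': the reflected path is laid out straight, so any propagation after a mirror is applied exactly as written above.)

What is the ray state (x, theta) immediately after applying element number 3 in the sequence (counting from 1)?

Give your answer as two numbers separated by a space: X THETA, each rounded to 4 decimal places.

Initial: x=3.0000 theta=-0.5000
After 1 (propagate distance d=15): x=-4.5000 theta=-0.5000
After 2 (thin lens f=-31): x=-4.5000 theta=-20/31 (≈-0.6452)
After 3 (propagate distance d=14): x=-839/62 (≈-13.5323) theta=-20/31 (≈-0.6452)
Rounded to 4 decimal places: x = -13.5323, theta = -0.6452

Answer: -13.5323 -0.6452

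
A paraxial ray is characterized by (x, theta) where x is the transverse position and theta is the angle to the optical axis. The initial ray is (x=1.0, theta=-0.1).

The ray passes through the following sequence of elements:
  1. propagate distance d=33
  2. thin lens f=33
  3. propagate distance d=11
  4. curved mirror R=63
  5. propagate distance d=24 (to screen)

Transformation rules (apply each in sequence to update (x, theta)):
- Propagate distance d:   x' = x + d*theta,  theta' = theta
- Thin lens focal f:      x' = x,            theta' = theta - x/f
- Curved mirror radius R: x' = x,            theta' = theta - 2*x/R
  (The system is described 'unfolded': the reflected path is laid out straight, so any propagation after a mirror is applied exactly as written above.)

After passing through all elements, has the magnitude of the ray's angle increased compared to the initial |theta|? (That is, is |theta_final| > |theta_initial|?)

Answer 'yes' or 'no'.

Initial: x=1.0000 theta=-0.1000
After 1 (propagate distance d=33): x=-2.3000 theta=-0.1000
After 2 (thin lens f=33): x=-2.3000 theta=-1/33 (≈-0.0303)
After 3 (propagate distance d=11): x=-79/30 (≈-2.6333) theta=-1/33 (≈-0.0303)
After 4 (curved mirror R=63): x=-79/30 (≈-2.6333) theta=554/10395 (≈0.0533)
After 5 (propagate distance d=24 (to screen)): x=-1877/1386 (≈-1.3543) theta=554/10395 (≈0.0533)
|theta_initial|=0.1000 |theta_final|=554/10395 (≈0.0533) -> not increased

Answer: no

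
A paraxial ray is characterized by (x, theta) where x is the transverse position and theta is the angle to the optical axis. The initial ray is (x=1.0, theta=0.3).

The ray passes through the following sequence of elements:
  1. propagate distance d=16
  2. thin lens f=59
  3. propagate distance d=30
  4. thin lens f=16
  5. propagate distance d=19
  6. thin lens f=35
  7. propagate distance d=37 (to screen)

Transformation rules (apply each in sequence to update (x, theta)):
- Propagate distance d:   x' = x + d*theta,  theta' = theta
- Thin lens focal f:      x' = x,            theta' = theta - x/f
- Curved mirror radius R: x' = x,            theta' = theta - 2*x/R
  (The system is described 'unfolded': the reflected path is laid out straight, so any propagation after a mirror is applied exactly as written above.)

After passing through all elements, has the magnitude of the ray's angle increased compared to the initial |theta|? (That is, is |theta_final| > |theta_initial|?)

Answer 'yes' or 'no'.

Initial: x=1.0000 theta=0.3000
After 1 (propagate distance d=16): x=5.8000 theta=0.3000
After 2 (thin lens f=59): x=5.8000 theta=119/590 (≈0.2017)
After 3 (propagate distance d=30): x=3496/295 (≈11.8508) theta=119/590 (≈0.2017)
After 4 (thin lens f=16): x=3496/295 (≈11.8508) theta=-159/295 (≈-0.5390)
After 5 (propagate distance d=19): x=95/59 (≈1.6102) theta=-159/295 (≈-0.5390)
After 6 (thin lens f=35): x=95/59 (≈1.6102) theta=-1208/2065 (≈-0.5850)
After 7 (propagate distance d=37 (to screen)): x=-41371/2065 (≈-20.0344) theta=-1208/2065 (≈-0.5850)
|theta_initial|=0.3000 |theta_final|=1208/2065 (≈0.5850) -> increased

Answer: yes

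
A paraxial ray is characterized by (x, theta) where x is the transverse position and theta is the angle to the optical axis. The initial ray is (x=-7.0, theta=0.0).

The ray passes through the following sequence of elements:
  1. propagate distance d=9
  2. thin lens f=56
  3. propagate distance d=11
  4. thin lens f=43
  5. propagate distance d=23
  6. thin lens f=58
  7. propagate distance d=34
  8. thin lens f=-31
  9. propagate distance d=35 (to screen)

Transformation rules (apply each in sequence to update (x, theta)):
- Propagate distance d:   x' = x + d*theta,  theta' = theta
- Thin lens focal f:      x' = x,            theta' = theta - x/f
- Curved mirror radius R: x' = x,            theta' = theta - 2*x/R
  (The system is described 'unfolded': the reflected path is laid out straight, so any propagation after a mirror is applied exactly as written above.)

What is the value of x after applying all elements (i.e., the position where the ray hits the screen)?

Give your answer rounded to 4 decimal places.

Initial: x=-7.0000 theta=0.0000
After 1 (propagate distance d=9): x=-7.0000 theta=0.0000
After 2 (thin lens f=56): x=-7.0000 theta=0.1250
After 3 (propagate distance d=11): x=-5.6250 theta=0.1250
After 4 (thin lens f=43): x=-5.6250 theta=11/43 (≈0.2558)
After 5 (propagate distance d=23): x=89/344 (≈0.2587) theta=11/43 (≈0.2558)
After 6 (thin lens f=58): x=89/344 (≈0.2587) theta=5015/19952 (≈0.2514)
After 7 (propagate distance d=34): x=21959/2494 (≈8.8047) theta=5015/19952 (≈0.2514)
After 8 (thin lens f=-31): x=21959/2494 (≈8.8047) theta=331137/618512 (≈0.5354)
After 9 (propagate distance d=35 (to screen)): x=17035627/618512 (≈27.5429) theta=331137/618512 (≈0.5354)
Rounded to 4 decimal places: x = 27.5429

Answer: 27.5429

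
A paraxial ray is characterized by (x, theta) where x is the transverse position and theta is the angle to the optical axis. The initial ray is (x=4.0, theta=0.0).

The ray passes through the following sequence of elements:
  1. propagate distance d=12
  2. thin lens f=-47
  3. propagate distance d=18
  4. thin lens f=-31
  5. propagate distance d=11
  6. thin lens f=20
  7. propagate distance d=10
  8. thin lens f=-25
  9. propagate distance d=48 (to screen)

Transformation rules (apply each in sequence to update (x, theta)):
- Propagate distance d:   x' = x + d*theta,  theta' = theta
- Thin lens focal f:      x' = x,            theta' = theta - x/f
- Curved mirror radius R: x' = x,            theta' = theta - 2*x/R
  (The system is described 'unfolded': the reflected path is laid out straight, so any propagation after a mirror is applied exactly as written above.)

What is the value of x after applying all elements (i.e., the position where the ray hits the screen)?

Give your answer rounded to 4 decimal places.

Initial: x=4.0000 theta=0.0000
After 1 (propagate distance d=12): x=4.0000 theta=0.0000
After 2 (thin lens f=-47): x=4.0000 theta=4/47 (≈0.0851)
After 3 (propagate distance d=18): x=260/47 (≈5.5319) theta=4/47 (≈0.0851)
After 4 (thin lens f=-31): x=260/47 (≈5.5319) theta=384/1457 (≈0.2636)
After 5 (propagate distance d=11): x=12284/1457 (≈8.4310) theta=384/1457 (≈0.2636)
After 6 (thin lens f=20): x=12284/1457 (≈8.4310) theta=-1151/7285 (≈-0.1580)
After 7 (propagate distance d=10): x=322/47 (≈6.8511) theta=-1151/7285 (≈-0.1580)
After 8 (thin lens f=-25): x=322/47 (≈6.8511) theta=4227/36425 (≈0.1160)
After 9 (propagate distance d=48 (to screen)): x=452446/36425 (≈12.4213) theta=4227/36425 (≈0.1160)
Rounded to 4 decimal places: x = 12.4213

Answer: 12.4213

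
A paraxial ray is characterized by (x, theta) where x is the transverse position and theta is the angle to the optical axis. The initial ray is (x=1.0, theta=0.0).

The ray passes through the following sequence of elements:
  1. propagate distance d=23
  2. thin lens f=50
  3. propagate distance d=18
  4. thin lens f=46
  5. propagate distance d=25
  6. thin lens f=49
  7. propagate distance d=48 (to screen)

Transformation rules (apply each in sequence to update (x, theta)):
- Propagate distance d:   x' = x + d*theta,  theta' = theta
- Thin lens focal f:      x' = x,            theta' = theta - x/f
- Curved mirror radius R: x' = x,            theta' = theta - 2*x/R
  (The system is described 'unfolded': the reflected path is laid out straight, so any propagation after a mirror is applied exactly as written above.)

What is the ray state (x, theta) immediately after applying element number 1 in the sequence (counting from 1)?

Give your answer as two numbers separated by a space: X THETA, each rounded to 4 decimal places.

Answer: 1.0000 0.0000

Derivation:
Initial: x=1.0000 theta=0.0000
After 1 (propagate distance d=23): x=1.0000 theta=0.0000
Rounded to 4 decimal places: x = 1.0000, theta = 0.0000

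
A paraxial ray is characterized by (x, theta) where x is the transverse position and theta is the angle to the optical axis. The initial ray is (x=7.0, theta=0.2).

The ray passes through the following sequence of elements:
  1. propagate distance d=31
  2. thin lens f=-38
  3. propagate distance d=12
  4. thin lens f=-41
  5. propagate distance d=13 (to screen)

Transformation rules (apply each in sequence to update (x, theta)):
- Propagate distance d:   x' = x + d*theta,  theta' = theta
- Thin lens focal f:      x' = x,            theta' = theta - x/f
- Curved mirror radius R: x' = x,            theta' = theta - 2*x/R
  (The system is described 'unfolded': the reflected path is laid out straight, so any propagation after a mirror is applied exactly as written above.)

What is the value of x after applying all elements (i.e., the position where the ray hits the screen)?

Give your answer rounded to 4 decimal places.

Answer: 33.1522

Derivation:
Initial: x=7.0000 theta=0.2000
After 1 (propagate distance d=31): x=13.2000 theta=0.2000
After 2 (thin lens f=-38): x=13.2000 theta=52/95 (≈0.5474)
After 3 (propagate distance d=12): x=1878/95 (≈19.7684) theta=52/95 (≈0.5474)
After 4 (thin lens f=-41): x=1878/95 (≈19.7684) theta=802/779 (≈1.0295)
After 5 (propagate distance d=13 (to screen)): x=129128/3895 (≈33.1522) theta=802/779 (≈1.0295)
Rounded to 4 decimal places: x = 33.1522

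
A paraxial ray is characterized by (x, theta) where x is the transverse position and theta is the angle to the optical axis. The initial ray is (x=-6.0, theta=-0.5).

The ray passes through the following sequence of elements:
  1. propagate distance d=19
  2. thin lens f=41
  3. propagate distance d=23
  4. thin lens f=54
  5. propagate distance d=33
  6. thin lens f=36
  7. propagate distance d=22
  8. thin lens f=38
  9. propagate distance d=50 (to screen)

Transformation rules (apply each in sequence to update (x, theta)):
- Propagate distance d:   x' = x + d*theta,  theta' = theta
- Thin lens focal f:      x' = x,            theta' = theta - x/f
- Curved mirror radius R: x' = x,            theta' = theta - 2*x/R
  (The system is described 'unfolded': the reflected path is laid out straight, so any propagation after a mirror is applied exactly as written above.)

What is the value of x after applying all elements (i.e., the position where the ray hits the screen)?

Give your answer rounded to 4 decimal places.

Answer: 26.1884

Derivation:
Initial: x=-6.0000 theta=-0.5000
After 1 (propagate distance d=19): x=-15.5000 theta=-0.5000
After 2 (thin lens f=41): x=-15.5000 theta=-5/41 (≈-0.1220)
After 3 (propagate distance d=23): x=-1501/82 (≈-18.3049) theta=-5/41 (≈-0.1220)
After 4 (thin lens f=54): x=-1501/82 (≈-18.3049) theta=961/4428 (≈0.2170)
After 5 (propagate distance d=33): x=-16447/1476 (≈-11.1430) theta=961/4428 (≈0.2170)
After 6 (thin lens f=36): x=-16447/1476 (≈-11.1430) theta=27979/53136 (≈0.5266)
After 7 (propagate distance d=22): x=11723/26568 (≈0.4412) theta=27979/53136 (≈0.5266)
After 8 (thin lens f=38): x=11723/26568 (≈0.4412) theta=13681/26568 (≈0.5149)
After 9 (propagate distance d=50 (to screen)): x=695773/26568 (≈26.1884) theta=13681/26568 (≈0.5149)
Rounded to 4 decimal places: x = 26.1884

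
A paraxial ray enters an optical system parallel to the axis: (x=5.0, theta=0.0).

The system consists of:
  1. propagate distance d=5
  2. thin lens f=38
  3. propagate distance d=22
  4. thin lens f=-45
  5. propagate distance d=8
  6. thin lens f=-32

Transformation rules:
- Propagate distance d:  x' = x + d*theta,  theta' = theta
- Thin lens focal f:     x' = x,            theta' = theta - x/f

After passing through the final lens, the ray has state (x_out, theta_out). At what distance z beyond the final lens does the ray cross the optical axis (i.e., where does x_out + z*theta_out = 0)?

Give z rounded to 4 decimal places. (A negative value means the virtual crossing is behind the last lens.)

Initial: x=5.0000 theta=0.0000
After 1 (propagate distance d=5): x=5.0000 theta=0.0000
After 2 (thin lens f=38): x=5.0000 theta=-5/38 (≈-0.1316)
After 3 (propagate distance d=22): x=40/19 (≈2.1053) theta=-5/38 (≈-0.1316)
After 4 (thin lens f=-45): x=40/19 (≈2.1053) theta=-29/342 (≈-0.0848)
After 5 (propagate distance d=8): x=244/171 (≈1.4269) theta=-29/342 (≈-0.0848)
After 6 (thin lens f=-32): x=244/171 (≈1.4269) theta=-55/1368 (≈-0.0402)
z_focus = -x_out/theta_out = -(244/171)/(-55/1368) = 1952/55 ≈ 35.4909
Rounded to 4 decimal places: z = 35.4909

Answer: 35.4909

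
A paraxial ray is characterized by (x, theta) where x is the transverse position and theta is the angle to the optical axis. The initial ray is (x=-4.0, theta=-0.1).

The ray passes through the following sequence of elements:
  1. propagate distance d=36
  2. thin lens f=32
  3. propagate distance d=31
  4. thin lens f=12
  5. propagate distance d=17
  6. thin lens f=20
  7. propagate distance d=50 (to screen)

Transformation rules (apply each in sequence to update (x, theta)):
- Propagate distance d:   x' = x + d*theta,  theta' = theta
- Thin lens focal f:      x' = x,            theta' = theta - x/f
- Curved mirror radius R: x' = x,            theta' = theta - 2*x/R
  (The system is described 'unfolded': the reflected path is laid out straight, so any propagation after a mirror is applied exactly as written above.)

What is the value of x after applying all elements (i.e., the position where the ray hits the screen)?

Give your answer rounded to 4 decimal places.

Answer: 15.1891

Derivation:
Initial: x=-4.0000 theta=-0.1000
After 1 (propagate distance d=36): x=-7.6000 theta=-0.1000
After 2 (thin lens f=32): x=-7.6000 theta=0.1375
After 3 (propagate distance d=31): x=-3.3375 theta=0.1375
After 4 (thin lens f=12): x=-3.3375 theta=133/320 (≈0.4156)
After 5 (propagate distance d=17): x=1193/320 (≈3.7281) theta=133/320 (≈0.4156)
After 6 (thin lens f=20): x=1193/320 (≈3.7281) theta=1467/6400 (≈0.2292)
After 7 (propagate distance d=50 (to screen)): x=9721/640 (≈15.1891) theta=1467/6400 (≈0.2292)
Rounded to 4 decimal places: x = 15.1891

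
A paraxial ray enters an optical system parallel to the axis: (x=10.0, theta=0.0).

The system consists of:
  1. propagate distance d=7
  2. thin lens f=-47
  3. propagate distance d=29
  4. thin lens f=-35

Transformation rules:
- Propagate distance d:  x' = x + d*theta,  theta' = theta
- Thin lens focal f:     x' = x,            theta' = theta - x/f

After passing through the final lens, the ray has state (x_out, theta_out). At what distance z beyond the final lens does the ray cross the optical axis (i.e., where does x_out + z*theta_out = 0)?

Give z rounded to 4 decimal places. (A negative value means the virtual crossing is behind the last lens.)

Initial: x=10.0000 theta=0.0000
After 1 (propagate distance d=7): x=10.0000 theta=0.0000
After 2 (thin lens f=-47): x=10.0000 theta=10/47 (≈0.2128)
After 3 (propagate distance d=29): x=760/47 (≈16.1702) theta=10/47 (≈0.2128)
After 4 (thin lens f=-35): x=760/47 (≈16.1702) theta=222/329 (≈0.6748)
z_focus = -x_out/theta_out = -(760/47)/(222/329) = -2660/111 ≈ -23.9640
Rounded to 4 decimal places: z = -23.9640

Answer: -23.9640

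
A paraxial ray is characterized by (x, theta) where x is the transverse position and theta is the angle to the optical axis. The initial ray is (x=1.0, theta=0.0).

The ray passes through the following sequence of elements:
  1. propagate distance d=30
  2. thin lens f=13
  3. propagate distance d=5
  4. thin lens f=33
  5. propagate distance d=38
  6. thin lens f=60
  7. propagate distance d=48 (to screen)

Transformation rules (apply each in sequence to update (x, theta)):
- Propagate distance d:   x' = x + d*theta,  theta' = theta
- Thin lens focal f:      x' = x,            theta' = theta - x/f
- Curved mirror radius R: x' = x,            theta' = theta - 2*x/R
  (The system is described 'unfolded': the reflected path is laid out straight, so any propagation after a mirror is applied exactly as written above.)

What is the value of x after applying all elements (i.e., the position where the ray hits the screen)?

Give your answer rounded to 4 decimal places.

Initial: x=1.0000 theta=0.0000
After 1 (propagate distance d=30): x=1.0000 theta=0.0000
After 2 (thin lens f=13): x=1.0000 theta=-1/13 (≈-0.0769)
After 3 (propagate distance d=5): x=8/13 (≈0.6154) theta=-1/13 (≈-0.0769)
After 4 (thin lens f=33): x=8/13 (≈0.6154) theta=-41/429 (≈-0.0956)
After 5 (propagate distance d=38): x=-1294/429 (≈-3.0163) theta=-41/429 (≈-0.0956)
After 6 (thin lens f=60): x=-1294/429 (≈-3.0163) theta=-53/1170 (≈-0.0453)
After 7 (propagate distance d=48 (to screen)): x=-11134/2145 (≈-5.1907) theta=-53/1170 (≈-0.0453)
Rounded to 4 decimal places: x = -5.1907

Answer: -5.1907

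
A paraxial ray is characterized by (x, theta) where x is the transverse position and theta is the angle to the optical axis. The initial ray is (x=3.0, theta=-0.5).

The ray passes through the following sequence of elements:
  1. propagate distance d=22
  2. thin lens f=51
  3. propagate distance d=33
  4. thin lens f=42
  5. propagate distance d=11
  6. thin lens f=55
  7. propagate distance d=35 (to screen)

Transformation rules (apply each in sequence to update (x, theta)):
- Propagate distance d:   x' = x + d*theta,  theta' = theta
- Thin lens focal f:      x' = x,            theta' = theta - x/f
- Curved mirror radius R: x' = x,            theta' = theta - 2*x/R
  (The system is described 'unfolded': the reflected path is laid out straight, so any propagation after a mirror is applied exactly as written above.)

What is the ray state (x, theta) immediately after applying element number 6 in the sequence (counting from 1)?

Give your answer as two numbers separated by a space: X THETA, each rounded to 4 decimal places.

Initial: x=3.0000 theta=-0.5000
After 1 (propagate distance d=22): x=-8.0000 theta=-0.5000
After 2 (thin lens f=51): x=-8.0000 theta=-35/102 (≈-0.3431)
After 3 (propagate distance d=33): x=-657/34 (≈-19.3235) theta=-35/102 (≈-0.3431)
After 4 (thin lens f=42): x=-657/34 (≈-19.3235) theta=167/1428 (≈0.1169)
After 5 (propagate distance d=11): x=-25757/1428 (≈-18.0371) theta=167/1428 (≈0.1169)
After 6 (thin lens f=55): x=-25757/1428 (≈-18.0371) theta=17471/39270 (≈0.4449)
Rounded to 4 decimal places: x = -18.0371, theta = 0.4449

Answer: -18.0371 0.4449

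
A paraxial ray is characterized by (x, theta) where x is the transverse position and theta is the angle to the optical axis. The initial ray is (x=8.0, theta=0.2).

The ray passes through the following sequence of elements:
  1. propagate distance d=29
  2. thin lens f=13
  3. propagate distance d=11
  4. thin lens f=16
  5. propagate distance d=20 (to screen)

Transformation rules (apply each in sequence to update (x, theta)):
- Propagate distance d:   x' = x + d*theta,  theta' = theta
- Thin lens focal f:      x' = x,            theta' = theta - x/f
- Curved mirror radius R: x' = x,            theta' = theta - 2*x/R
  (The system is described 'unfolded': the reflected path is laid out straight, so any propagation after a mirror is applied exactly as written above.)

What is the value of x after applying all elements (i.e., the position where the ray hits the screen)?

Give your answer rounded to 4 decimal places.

Initial: x=8.0000 theta=0.2000
After 1 (propagate distance d=29): x=13.8000 theta=0.2000
After 2 (thin lens f=13): x=13.8000 theta=-56/65 (≈-0.8615)
After 3 (propagate distance d=11): x=281/65 (≈4.3231) theta=-56/65 (≈-0.8615)
After 4 (thin lens f=16): x=281/65 (≈4.3231) theta=-1177/1040 (≈-1.1317)
After 5 (propagate distance d=20 (to screen)): x=-4761/260 (≈-18.3115) theta=-1177/1040 (≈-1.1317)
Rounded to 4 decimal places: x = -18.3115

Answer: -18.3115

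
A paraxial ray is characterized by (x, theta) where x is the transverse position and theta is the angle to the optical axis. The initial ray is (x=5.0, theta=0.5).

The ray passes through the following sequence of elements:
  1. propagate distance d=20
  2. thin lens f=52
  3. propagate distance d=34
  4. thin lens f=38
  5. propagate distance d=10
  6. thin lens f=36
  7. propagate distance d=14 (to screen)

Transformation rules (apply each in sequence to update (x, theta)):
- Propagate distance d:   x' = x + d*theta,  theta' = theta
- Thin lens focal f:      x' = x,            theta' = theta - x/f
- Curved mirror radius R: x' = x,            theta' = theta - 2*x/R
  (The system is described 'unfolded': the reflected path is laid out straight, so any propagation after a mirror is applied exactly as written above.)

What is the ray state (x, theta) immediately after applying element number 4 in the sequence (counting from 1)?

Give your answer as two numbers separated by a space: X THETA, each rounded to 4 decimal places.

Answer: 22.1923 -0.3725

Derivation:
Initial: x=5.0000 theta=0.5000
After 1 (propagate distance d=20): x=15.0000 theta=0.5000
After 2 (thin lens f=52): x=15.0000 theta=11/52 (≈0.2115)
After 3 (propagate distance d=34): x=577/26 (≈22.1923) theta=11/52 (≈0.2115)
After 4 (thin lens f=38): x=577/26 (≈22.1923) theta=-92/247 (≈-0.3725)
Rounded to 4 decimal places: x = 22.1923, theta = -0.3725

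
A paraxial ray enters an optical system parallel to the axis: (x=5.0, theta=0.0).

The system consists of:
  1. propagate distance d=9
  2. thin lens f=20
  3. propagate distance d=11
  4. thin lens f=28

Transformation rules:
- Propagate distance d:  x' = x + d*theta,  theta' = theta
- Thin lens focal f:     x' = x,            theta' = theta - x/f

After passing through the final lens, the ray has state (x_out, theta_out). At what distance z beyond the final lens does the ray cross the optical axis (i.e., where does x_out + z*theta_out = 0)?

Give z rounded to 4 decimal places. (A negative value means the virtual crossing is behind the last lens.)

Initial: x=5.0000 theta=0.0000
After 1 (propagate distance d=9): x=5.0000 theta=0.0000
After 2 (thin lens f=20): x=5.0000 theta=-0.2500
After 3 (propagate distance d=11): x=2.2500 theta=-0.2500
After 4 (thin lens f=28): x=2.2500 theta=-37/112 (≈-0.3304)
z_focus = -x_out/theta_out = -(2.2500)/(-37/112) = 252/37 ≈ 6.8108
Rounded to 4 decimal places: z = 6.8108

Answer: 6.8108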